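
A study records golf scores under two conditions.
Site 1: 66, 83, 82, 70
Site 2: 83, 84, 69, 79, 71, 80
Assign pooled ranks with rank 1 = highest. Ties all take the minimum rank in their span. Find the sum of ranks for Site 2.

Sorted (descending): 84, 83, 83, 82, 80, 79, 71, 70, 69, 66
The 2 values of 83 occupy positions 2–3 → each gets rank 2.
Site 2 values → pooled ranks: 83→2, 84→1, 69→9, 79→6, 71→7, 80→5
Rank sum = 2 + 1 + 9 + 6 + 7 + 5 = 30

30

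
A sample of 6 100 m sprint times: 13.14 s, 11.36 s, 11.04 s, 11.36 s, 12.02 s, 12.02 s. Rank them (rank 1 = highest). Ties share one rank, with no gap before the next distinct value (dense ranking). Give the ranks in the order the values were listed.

1, 3, 4, 3, 2, 2

Sorted (descending): 13.14, 12.02, 12.02, 11.36, 11.36, 11.04
The 2 values of 12.02 share dense rank 2.
The 2 values of 11.36 share dense rank 3.
Remaining distinct values take the next consecutive integers.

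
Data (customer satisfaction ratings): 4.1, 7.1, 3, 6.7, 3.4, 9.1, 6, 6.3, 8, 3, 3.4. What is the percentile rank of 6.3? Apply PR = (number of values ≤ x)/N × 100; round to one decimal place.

63.6

N = 11.
Strictly below 6.3: 6. Equal to 6.3: 1.
PR = 7/11 × 100 = 63.6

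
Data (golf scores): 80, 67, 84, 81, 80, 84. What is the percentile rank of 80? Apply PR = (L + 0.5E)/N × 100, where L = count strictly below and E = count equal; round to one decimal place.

33.3

N = 6.
Strictly below 80: 1. Equal to 80: 2.
PR = (1 + 0.5·2)/6 × 100 = 33.3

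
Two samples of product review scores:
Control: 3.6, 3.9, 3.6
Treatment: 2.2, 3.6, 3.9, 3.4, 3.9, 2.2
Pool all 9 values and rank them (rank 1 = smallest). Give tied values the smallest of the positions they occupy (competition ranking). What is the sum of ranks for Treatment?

Sorted (ascending): 2.2, 2.2, 3.4, 3.6, 3.6, 3.6, 3.9, 3.9, 3.9
The 2 values of 2.2 occupy positions 1–2 → each gets rank 1.
The 3 values of 3.6 occupy positions 4–6 → each gets rank 4.
The 3 values of 3.9 occupy positions 7–9 → each gets rank 7.
Treatment values → pooled ranks: 2.2→1, 3.6→4, 3.9→7, 3.4→3, 3.9→7, 2.2→1
Rank sum = 1 + 4 + 7 + 3 + 7 + 1 = 23

23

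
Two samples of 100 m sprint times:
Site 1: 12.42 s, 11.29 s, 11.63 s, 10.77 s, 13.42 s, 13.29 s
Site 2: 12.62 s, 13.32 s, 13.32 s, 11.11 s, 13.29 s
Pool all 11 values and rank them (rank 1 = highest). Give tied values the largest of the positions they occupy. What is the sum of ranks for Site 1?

Sorted (descending): 13.42, 13.32, 13.32, 13.29, 13.29, 12.62, 12.42, 11.63, 11.29, 11.11, 10.77
The 2 values of 13.32 occupy positions 2–3 → each gets rank 3.
The 2 values of 13.29 occupy positions 4–5 → each gets rank 5.
Site 1 values → pooled ranks: 12.42→7, 11.29→9, 11.63→8, 10.77→11, 13.42→1, 13.29→5
Rank sum = 7 + 9 + 8 + 11 + 1 + 5 = 41

41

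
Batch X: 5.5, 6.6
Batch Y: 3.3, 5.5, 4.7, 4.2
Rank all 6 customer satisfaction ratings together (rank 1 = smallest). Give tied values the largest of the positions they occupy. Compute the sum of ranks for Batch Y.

11

Sorted (ascending): 3.3, 4.2, 4.7, 5.5, 5.5, 6.6
The 2 values of 5.5 occupy positions 4–5 → each gets rank 5.
Batch Y values → pooled ranks: 3.3→1, 5.5→5, 4.7→3, 4.2→2
Rank sum = 1 + 5 + 3 + 2 = 11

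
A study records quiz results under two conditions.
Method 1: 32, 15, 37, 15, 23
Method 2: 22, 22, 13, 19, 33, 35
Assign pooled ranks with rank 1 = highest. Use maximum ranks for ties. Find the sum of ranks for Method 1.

30

Sorted (descending): 37, 35, 33, 32, 23, 22, 22, 19, 15, 15, 13
The 2 values of 22 occupy positions 6–7 → each gets rank 7.
The 2 values of 15 occupy positions 9–10 → each gets rank 10.
Method 1 values → pooled ranks: 32→4, 15→10, 37→1, 15→10, 23→5
Rank sum = 4 + 10 + 1 + 10 + 5 = 30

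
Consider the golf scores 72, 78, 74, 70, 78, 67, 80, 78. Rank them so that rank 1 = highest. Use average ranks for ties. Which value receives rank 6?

Sorted (descending): 80, 78, 78, 78, 74, 72, 70, 67
The 3 values of 78 occupy positions 2–4 → average rank 3.
Rank 6 → value 72.

72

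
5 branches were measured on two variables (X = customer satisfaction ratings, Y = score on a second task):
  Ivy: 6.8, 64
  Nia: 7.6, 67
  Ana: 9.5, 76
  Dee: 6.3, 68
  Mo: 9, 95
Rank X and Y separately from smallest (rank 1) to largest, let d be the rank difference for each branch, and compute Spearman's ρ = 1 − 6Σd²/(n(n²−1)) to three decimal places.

Ranks of variable 1: 2, 3, 5, 1, 4
Ranks of variable 2: 1, 2, 4, 3, 5
d = r₁ − r₂: 1, 1, 1, -2, -1
d²: 1, 1, 1, 4, 1; Σd² = 8
ρ = 1 − 6·8/(5·24) = 1 − 48/120 = 0.600

0.600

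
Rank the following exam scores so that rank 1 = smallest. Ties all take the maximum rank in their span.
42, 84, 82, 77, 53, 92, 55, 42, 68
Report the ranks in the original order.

Sorted (ascending): 42, 42, 53, 55, 68, 77, 82, 84, 92
The 2 values of 42 occupy positions 1–2 → each gets rank 2.

2, 8, 7, 6, 3, 9, 4, 2, 5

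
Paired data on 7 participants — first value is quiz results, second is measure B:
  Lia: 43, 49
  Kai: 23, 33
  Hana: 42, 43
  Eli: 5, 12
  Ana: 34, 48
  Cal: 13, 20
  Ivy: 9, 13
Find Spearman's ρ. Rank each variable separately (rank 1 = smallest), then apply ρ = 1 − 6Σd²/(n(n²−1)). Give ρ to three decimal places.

0.964

Ranks of variable 1: 7, 4, 6, 1, 5, 3, 2
Ranks of variable 2: 7, 4, 5, 1, 6, 3, 2
d = r₁ − r₂: 0, 0, 1, 0, -1, 0, 0
d²: 0, 0, 1, 0, 1, 0, 0; Σd² = 2
ρ = 1 − 6·2/(7·48) = 1 − 12/336 = 0.964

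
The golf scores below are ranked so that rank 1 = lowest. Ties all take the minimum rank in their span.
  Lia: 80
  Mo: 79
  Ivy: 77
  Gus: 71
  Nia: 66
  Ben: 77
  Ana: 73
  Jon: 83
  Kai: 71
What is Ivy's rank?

5

Sorted (ascending): 66, 71, 71, 73, 77, 77, 79, 80, 83
The 2 values of 71 occupy positions 2–3 → each gets rank 2.
The 2 values of 77 occupy positions 5–6 → each gets rank 5.
Ivy has value 77 → rank 5.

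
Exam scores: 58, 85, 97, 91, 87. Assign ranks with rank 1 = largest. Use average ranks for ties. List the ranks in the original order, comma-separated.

5, 4, 1, 2, 3

Sorted (descending): 97, 91, 87, 85, 58
No ties — each value takes its position as its rank.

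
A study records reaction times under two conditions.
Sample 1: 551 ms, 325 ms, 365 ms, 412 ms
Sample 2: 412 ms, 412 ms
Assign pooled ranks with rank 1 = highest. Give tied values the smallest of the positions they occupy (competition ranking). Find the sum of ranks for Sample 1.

14

Sorted (descending): 551, 412, 412, 412, 365, 325
The 3 values of 412 occupy positions 2–4 → each gets rank 2.
Sample 1 values → pooled ranks: 551→1, 325→6, 365→5, 412→2
Rank sum = 1 + 6 + 5 + 2 = 14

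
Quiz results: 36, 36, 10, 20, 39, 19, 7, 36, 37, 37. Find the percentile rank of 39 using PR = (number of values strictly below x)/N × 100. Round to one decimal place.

N = 10.
Strictly below 39: 9. Equal to 39: 1.
PR = 9/10 × 100 = 90.0

90.0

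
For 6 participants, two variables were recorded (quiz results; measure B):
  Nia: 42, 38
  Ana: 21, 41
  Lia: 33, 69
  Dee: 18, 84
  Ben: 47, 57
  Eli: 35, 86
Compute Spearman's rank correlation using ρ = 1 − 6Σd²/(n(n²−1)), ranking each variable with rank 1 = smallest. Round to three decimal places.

-0.314

Ranks of variable 1: 5, 2, 3, 1, 6, 4
Ranks of variable 2: 1, 2, 4, 5, 3, 6
d = r₁ − r₂: 4, 0, -1, -4, 3, -2
d²: 16, 0, 1, 16, 9, 4; Σd² = 46
ρ = 1 − 6·46/(6·35) = 1 − 276/210 = -0.314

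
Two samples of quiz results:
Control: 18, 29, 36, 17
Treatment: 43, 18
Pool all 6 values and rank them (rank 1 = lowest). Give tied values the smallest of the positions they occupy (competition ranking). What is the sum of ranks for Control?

Sorted (ascending): 17, 18, 18, 29, 36, 43
The 2 values of 18 occupy positions 2–3 → each gets rank 2.
Control values → pooled ranks: 18→2, 29→4, 36→5, 17→1
Rank sum = 2 + 4 + 5 + 1 = 12

12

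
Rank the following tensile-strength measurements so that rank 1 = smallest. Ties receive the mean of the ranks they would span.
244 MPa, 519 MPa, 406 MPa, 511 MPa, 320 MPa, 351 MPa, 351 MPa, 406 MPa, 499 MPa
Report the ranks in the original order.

Sorted (ascending): 244, 320, 351, 351, 406, 406, 499, 511, 519
The 2 values of 351 occupy positions 3–4 → average rank (3+4)/2 = 3.5.
The 2 values of 406 occupy positions 5–6 → average rank (5+6)/2 = 5.5.

1, 9, 5.5, 8, 2, 3.5, 3.5, 5.5, 7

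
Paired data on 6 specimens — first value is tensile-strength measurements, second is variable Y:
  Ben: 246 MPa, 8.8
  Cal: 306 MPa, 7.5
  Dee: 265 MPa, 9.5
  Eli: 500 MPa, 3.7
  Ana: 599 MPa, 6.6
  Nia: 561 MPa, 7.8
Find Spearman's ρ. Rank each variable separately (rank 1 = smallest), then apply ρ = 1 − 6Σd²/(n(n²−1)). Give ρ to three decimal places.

Ranks of variable 1: 1, 3, 2, 4, 6, 5
Ranks of variable 2: 5, 3, 6, 1, 2, 4
d = r₁ − r₂: -4, 0, -4, 3, 4, 1
d²: 16, 0, 16, 9, 16, 1; Σd² = 58
ρ = 1 − 6·58/(6·35) = 1 − 348/210 = -0.657

-0.657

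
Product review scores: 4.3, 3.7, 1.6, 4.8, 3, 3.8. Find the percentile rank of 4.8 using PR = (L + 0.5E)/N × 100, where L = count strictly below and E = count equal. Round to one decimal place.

91.7

N = 6.
Strictly below 4.8: 5. Equal to 4.8: 1.
PR = (5 + 0.5·1)/6 × 100 = 91.7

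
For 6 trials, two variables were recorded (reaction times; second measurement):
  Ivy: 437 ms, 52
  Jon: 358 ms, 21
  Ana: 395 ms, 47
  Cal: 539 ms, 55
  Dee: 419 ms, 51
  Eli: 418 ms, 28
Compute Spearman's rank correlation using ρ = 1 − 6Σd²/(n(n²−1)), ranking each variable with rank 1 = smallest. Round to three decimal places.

0.943

Ranks of variable 1: 5, 1, 2, 6, 4, 3
Ranks of variable 2: 5, 1, 3, 6, 4, 2
d = r₁ − r₂: 0, 0, -1, 0, 0, 1
d²: 0, 0, 1, 0, 0, 1; Σd² = 2
ρ = 1 − 6·2/(6·35) = 1 − 12/210 = 0.943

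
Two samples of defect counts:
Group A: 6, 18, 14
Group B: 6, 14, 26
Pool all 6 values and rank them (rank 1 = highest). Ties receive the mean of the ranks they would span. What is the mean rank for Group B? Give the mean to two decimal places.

Sorted (descending): 26, 18, 14, 14, 6, 6
The 2 values of 14 occupy positions 3–4 → average rank (3+4)/2 = 3.5.
The 2 values of 6 occupy positions 5–6 → average rank (5+6)/2 = 5.5.
Group B values → pooled ranks: 6→5.5, 14→3.5, 26→1
Mean rank = (5.5 + 3.5 + 1) / 3 = 3.33

3.33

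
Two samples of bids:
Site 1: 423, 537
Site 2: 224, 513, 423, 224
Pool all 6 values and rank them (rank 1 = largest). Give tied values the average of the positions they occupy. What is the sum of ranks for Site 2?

16.5

Sorted (descending): 537, 513, 423, 423, 224, 224
The 2 values of 423 occupy positions 3–4 → average rank (3+4)/2 = 3.5.
The 2 values of 224 occupy positions 5–6 → average rank (5+6)/2 = 5.5.
Site 2 values → pooled ranks: 224→5.5, 513→2, 423→3.5, 224→5.5
Rank sum = 5.5 + 2 + 3.5 + 5.5 = 16.5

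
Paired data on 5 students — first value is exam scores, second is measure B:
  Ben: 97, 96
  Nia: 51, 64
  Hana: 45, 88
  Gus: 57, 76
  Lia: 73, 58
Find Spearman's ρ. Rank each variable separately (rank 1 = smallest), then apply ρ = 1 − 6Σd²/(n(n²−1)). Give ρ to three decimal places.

0.100

Ranks of variable 1: 5, 2, 1, 3, 4
Ranks of variable 2: 5, 2, 4, 3, 1
d = r₁ − r₂: 0, 0, -3, 0, 3
d²: 0, 0, 9, 0, 9; Σd² = 18
ρ = 1 − 6·18/(5·24) = 1 − 108/120 = 0.100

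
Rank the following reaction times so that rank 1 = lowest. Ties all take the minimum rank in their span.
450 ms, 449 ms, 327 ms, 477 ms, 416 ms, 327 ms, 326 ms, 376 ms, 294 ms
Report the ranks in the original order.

8, 7, 3, 9, 6, 3, 2, 5, 1

Sorted (ascending): 294, 326, 327, 327, 376, 416, 449, 450, 477
The 2 values of 327 occupy positions 3–4 → each gets rank 3.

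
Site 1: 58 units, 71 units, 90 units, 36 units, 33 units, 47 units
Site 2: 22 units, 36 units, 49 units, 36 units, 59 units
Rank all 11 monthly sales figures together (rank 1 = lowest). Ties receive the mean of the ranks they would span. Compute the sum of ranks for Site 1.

41

Sorted (ascending): 22, 33, 36, 36, 36, 47, 49, 58, 59, 71, 90
The 3 values of 36 occupy positions 3–5 → average rank 4.
Site 1 values → pooled ranks: 58→8, 71→10, 90→11, 36→4, 33→2, 47→6
Rank sum = 8 + 10 + 11 + 4 + 2 + 6 = 41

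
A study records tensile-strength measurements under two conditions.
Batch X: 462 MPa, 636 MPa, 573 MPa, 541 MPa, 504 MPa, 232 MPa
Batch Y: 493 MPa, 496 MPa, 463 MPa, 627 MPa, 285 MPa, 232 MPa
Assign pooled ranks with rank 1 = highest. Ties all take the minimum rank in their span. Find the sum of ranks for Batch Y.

44

Sorted (descending): 636, 627, 573, 541, 504, 496, 493, 463, 462, 285, 232, 232
The 2 values of 232 occupy positions 11–12 → each gets rank 11.
Batch Y values → pooled ranks: 493→7, 496→6, 463→8, 627→2, 285→10, 232→11
Rank sum = 7 + 6 + 8 + 2 + 10 + 11 = 44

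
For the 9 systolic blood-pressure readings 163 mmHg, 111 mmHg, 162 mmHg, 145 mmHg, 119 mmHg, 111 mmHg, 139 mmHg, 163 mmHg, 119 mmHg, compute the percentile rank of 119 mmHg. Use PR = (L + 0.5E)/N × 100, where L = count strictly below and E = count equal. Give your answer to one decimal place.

33.3

N = 9.
Strictly below 119: 2. Equal to 119: 2.
PR = (2 + 0.5·2)/9 × 100 = 33.3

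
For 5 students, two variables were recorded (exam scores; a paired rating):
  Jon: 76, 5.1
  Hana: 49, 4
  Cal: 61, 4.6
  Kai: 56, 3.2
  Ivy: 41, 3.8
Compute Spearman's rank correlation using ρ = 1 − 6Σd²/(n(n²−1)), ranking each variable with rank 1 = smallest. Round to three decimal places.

Ranks of variable 1: 5, 2, 4, 3, 1
Ranks of variable 2: 5, 3, 4, 1, 2
d = r₁ − r₂: 0, -1, 0, 2, -1
d²: 0, 1, 0, 4, 1; Σd² = 6
ρ = 1 − 6·6/(5·24) = 1 − 36/120 = 0.700

0.700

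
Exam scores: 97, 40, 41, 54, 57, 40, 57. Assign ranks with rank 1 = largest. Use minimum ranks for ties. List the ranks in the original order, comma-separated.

1, 6, 5, 4, 2, 6, 2

Sorted (descending): 97, 57, 57, 54, 41, 40, 40
The 2 values of 57 occupy positions 2–3 → each gets rank 2.
The 2 values of 40 occupy positions 6–7 → each gets rank 6.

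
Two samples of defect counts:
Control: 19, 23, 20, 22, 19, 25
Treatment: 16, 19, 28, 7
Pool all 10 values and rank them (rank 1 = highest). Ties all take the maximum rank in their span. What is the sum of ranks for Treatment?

Sorted (descending): 28, 25, 23, 22, 20, 19, 19, 19, 16, 7
The 3 values of 19 occupy positions 6–8 → each gets rank 8.
Treatment values → pooled ranks: 16→9, 19→8, 28→1, 7→10
Rank sum = 9 + 8 + 1 + 10 = 28

28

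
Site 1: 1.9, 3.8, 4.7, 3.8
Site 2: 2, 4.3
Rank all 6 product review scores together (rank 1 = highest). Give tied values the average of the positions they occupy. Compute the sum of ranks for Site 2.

7

Sorted (descending): 4.7, 4.3, 3.8, 3.8, 2, 1.9
The 2 values of 3.8 occupy positions 3–4 → average rank (3+4)/2 = 3.5.
Site 2 values → pooled ranks: 2→5, 4.3→2
Rank sum = 5 + 2 = 7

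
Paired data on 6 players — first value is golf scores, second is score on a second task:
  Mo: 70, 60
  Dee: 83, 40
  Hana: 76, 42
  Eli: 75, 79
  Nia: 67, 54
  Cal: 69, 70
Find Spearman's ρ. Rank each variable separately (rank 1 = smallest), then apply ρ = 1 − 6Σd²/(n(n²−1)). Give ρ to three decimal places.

-0.486

Ranks of variable 1: 3, 6, 5, 4, 1, 2
Ranks of variable 2: 4, 1, 2, 6, 3, 5
d = r₁ − r₂: -1, 5, 3, -2, -2, -3
d²: 1, 25, 9, 4, 4, 9; Σd² = 52
ρ = 1 − 6·52/(6·35) = 1 − 312/210 = -0.486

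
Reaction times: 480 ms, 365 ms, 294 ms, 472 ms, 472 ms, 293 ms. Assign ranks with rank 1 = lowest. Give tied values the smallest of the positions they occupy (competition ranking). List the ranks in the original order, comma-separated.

6, 3, 2, 4, 4, 1

Sorted (ascending): 293, 294, 365, 472, 472, 480
The 2 values of 472 occupy positions 4–5 → each gets rank 4.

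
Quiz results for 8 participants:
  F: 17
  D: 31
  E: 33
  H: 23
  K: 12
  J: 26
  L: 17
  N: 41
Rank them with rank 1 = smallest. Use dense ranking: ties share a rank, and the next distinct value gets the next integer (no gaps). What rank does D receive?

5

Sorted (ascending): 12, 17, 17, 23, 26, 31, 33, 41
The 2 values of 17 share dense rank 2.
Remaining distinct values take the next consecutive integers.
D has value 31 → rank 5.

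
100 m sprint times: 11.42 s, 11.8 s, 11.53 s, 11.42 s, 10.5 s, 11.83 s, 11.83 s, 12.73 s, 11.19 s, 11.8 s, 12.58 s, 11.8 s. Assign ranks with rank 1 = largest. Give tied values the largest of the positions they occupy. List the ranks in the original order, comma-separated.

Sorted (descending): 12.73, 12.58, 11.83, 11.83, 11.8, 11.8, 11.8, 11.53, 11.42, 11.42, 11.19, 10.5
The 2 values of 11.83 occupy positions 3–4 → each gets rank 4.
The 3 values of 11.8 occupy positions 5–7 → each gets rank 7.
The 2 values of 11.42 occupy positions 9–10 → each gets rank 10.

10, 7, 8, 10, 12, 4, 4, 1, 11, 7, 2, 7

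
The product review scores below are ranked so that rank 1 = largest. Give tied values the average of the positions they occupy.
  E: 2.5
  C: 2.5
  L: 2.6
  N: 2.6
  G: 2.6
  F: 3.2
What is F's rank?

1

Sorted (descending): 3.2, 2.6, 2.6, 2.6, 2.5, 2.5
The 3 values of 2.6 occupy positions 2–4 → average rank 3.
The 2 values of 2.5 occupy positions 5–6 → average rank (5+6)/2 = 5.5.
F has value 3.2 → rank 1.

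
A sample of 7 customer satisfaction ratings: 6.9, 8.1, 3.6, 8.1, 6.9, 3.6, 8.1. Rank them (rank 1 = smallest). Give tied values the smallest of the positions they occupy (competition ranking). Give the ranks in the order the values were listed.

Sorted (ascending): 3.6, 3.6, 6.9, 6.9, 8.1, 8.1, 8.1
The 2 values of 3.6 occupy positions 1–2 → each gets rank 1.
The 2 values of 6.9 occupy positions 3–4 → each gets rank 3.
The 3 values of 8.1 occupy positions 5–7 → each gets rank 5.

3, 5, 1, 5, 3, 1, 5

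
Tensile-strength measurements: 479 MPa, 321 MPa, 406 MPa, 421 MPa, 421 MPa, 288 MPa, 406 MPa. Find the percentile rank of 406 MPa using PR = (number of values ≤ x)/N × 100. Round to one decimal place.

N = 7.
Strictly below 406: 2. Equal to 406: 2.
PR = 4/7 × 100 = 57.1

57.1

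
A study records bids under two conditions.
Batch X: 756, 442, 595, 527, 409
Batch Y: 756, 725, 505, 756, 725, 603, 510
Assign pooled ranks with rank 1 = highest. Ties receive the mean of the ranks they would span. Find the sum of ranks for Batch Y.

38

Sorted (descending): 756, 756, 756, 725, 725, 603, 595, 527, 510, 505, 442, 409
The 3 values of 756 occupy positions 1–3 → average rank 2.
The 2 values of 725 occupy positions 4–5 → average rank (4+5)/2 = 4.5.
Batch Y values → pooled ranks: 756→2, 725→4.5, 505→10, 756→2, 725→4.5, 603→6, 510→9
Rank sum = 2 + 4.5 + 10 + 2 + 4.5 + 6 + 9 = 38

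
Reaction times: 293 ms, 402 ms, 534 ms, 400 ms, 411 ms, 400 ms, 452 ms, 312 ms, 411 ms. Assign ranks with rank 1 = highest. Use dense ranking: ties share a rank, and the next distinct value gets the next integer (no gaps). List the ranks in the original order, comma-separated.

Sorted (descending): 534, 452, 411, 411, 402, 400, 400, 312, 293
The 2 values of 411 share dense rank 3.
The 2 values of 400 share dense rank 5.
Remaining distinct values take the next consecutive integers.

7, 4, 1, 5, 3, 5, 2, 6, 3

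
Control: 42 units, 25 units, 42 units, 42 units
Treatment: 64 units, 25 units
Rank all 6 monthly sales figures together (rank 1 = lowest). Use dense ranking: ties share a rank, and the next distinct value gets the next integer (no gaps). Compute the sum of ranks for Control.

Sorted (ascending): 25, 25, 42, 42, 42, 64
The 2 values of 25 share dense rank 1.
The 3 values of 42 share dense rank 2.
Remaining distinct values take the next consecutive integers.
Control values → pooled ranks: 42→2, 25→1, 42→2, 42→2
Rank sum = 2 + 1 + 2 + 2 = 7

7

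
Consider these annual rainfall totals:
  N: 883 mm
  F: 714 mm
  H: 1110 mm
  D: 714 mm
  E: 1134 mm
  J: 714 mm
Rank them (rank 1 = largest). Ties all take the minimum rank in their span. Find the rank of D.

Sorted (descending): 1134, 1110, 883, 714, 714, 714
The 3 values of 714 occupy positions 4–6 → each gets rank 4.
D has value 714 mm → rank 4.

4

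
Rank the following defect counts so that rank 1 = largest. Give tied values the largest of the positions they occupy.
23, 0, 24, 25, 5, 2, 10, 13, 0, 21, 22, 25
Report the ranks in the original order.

Sorted (descending): 25, 25, 24, 23, 22, 21, 13, 10, 5, 2, 0, 0
The 2 values of 25 occupy positions 1–2 → each gets rank 2.
The 2 values of 0 occupy positions 11–12 → each gets rank 12.

4, 12, 3, 2, 9, 10, 8, 7, 12, 6, 5, 2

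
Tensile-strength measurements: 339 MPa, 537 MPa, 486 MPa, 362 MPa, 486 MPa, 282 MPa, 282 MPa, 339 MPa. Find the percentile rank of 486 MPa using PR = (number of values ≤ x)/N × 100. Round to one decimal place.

87.5

N = 8.
Strictly below 486: 5. Equal to 486: 2.
PR = 7/8 × 100 = 87.5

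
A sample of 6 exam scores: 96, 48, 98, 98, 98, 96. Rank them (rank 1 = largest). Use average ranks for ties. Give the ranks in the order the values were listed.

Sorted (descending): 98, 98, 98, 96, 96, 48
The 3 values of 98 occupy positions 1–3 → average rank 2.
The 2 values of 96 occupy positions 4–5 → average rank (4+5)/2 = 4.5.

4.5, 6, 2, 2, 2, 4.5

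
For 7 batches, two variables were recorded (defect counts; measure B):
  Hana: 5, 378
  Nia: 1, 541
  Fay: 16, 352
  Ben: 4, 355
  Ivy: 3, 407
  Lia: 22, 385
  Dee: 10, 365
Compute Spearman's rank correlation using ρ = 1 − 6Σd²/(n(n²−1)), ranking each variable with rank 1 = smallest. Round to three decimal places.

-0.536

Ranks of variable 1: 4, 1, 6, 3, 2, 7, 5
Ranks of variable 2: 4, 7, 1, 2, 6, 5, 3
d = r₁ − r₂: 0, -6, 5, 1, -4, 2, 2
d²: 0, 36, 25, 1, 16, 4, 4; Σd² = 86
ρ = 1 − 6·86/(7·48) = 1 − 516/336 = -0.536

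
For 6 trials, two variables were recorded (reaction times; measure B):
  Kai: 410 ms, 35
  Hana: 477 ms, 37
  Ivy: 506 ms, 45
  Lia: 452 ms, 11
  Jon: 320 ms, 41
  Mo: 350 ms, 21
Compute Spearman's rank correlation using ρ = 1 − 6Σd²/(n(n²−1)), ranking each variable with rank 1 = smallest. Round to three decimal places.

Ranks of variable 1: 3, 5, 6, 4, 1, 2
Ranks of variable 2: 3, 4, 6, 1, 5, 2
d = r₁ − r₂: 0, 1, 0, 3, -4, 0
d²: 0, 1, 0, 9, 16, 0; Σd² = 26
ρ = 1 − 6·26/(6·35) = 1 − 156/210 = 0.257

0.257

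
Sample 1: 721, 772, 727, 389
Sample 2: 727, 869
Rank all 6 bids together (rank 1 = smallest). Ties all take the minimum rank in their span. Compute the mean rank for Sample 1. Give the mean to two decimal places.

Sorted (ascending): 389, 721, 727, 727, 772, 869
The 2 values of 727 occupy positions 3–4 → each gets rank 3.
Sample 1 values → pooled ranks: 721→2, 772→5, 727→3, 389→1
Mean rank = (2 + 5 + 3 + 1) / 4 = 2.75

2.75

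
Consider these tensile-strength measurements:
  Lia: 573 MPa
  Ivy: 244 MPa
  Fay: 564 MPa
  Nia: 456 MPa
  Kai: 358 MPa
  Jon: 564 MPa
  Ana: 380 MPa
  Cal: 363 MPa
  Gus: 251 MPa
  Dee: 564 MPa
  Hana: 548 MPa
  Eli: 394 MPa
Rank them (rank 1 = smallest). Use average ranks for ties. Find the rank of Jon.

10

Sorted (ascending): 244, 251, 358, 363, 380, 394, 456, 548, 564, 564, 564, 573
The 3 values of 564 occupy positions 9–11 → average rank 10.
Jon has value 564 MPa → rank 10.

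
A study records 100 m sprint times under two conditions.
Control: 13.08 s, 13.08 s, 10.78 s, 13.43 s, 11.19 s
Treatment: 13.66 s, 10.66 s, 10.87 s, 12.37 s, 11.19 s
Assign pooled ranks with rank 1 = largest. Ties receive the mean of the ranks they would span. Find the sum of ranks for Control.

Sorted (descending): 13.66, 13.43, 13.08, 13.08, 12.37, 11.19, 11.19, 10.87, 10.78, 10.66
The 2 values of 13.08 occupy positions 3–4 → average rank (3+4)/2 = 3.5.
The 2 values of 11.19 occupy positions 6–7 → average rank (6+7)/2 = 6.5.
Control values → pooled ranks: 13.08→3.5, 13.08→3.5, 10.78→9, 13.43→2, 11.19→6.5
Rank sum = 3.5 + 3.5 + 9 + 2 + 6.5 = 24.5

24.5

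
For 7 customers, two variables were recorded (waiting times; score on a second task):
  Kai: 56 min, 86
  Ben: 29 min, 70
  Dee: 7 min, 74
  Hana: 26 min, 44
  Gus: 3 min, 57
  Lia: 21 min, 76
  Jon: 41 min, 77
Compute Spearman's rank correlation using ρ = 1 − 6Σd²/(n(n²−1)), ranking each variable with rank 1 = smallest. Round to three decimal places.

0.607

Ranks of variable 1: 7, 5, 2, 4, 1, 3, 6
Ranks of variable 2: 7, 3, 4, 1, 2, 5, 6
d = r₁ − r₂: 0, 2, -2, 3, -1, -2, 0
d²: 0, 4, 4, 9, 1, 4, 0; Σd² = 22
ρ = 1 − 6·22/(7·48) = 1 − 132/336 = 0.607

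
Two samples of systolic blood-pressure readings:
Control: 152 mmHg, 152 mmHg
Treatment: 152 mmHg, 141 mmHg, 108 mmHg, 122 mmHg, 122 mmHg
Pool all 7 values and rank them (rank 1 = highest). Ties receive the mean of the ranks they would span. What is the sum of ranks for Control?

4

Sorted (descending): 152, 152, 152, 141, 122, 122, 108
The 3 values of 152 occupy positions 1–3 → average rank 2.
The 2 values of 122 occupy positions 5–6 → average rank (5+6)/2 = 5.5.
Control values → pooled ranks: 152→2, 152→2
Rank sum = 2 + 2 = 4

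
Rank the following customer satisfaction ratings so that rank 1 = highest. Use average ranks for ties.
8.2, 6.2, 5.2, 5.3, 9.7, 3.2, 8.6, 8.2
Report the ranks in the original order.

Sorted (descending): 9.7, 8.6, 8.2, 8.2, 6.2, 5.3, 5.2, 3.2
The 2 values of 8.2 occupy positions 3–4 → average rank (3+4)/2 = 3.5.

3.5, 5, 7, 6, 1, 8, 2, 3.5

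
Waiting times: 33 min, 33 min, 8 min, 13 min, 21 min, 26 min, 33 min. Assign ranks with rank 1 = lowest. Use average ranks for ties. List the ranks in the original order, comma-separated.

Sorted (ascending): 8, 13, 21, 26, 33, 33, 33
The 3 values of 33 occupy positions 5–7 → average rank 6.

6, 6, 1, 2, 3, 4, 6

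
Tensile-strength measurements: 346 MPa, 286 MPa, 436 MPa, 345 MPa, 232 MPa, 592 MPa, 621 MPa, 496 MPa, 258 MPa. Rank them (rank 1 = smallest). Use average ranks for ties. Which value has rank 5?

Sorted (ascending): 232, 258, 286, 345, 346, 436, 496, 592, 621
No ties — each value takes its position as its rank.
Rank 5 → value 346.

346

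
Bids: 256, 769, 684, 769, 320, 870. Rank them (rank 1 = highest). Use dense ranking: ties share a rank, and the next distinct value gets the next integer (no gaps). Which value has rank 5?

Sorted (descending): 870, 769, 769, 684, 320, 256
The 2 values of 769 share dense rank 2.
Remaining distinct values take the next consecutive integers.
Rank 5 → value 256.

256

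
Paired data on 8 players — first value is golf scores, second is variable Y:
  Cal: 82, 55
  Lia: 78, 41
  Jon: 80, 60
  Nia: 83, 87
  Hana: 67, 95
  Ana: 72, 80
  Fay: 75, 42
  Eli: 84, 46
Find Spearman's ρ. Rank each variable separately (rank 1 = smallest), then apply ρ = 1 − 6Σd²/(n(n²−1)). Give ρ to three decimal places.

Ranks of variable 1: 6, 4, 5, 7, 1, 2, 3, 8
Ranks of variable 2: 4, 1, 5, 7, 8, 6, 2, 3
d = r₁ − r₂: 2, 3, 0, 0, -7, -4, 1, 5
d²: 4, 9, 0, 0, 49, 16, 1, 25; Σd² = 104
ρ = 1 − 6·104/(8·63) = 1 − 624/504 = -0.238

-0.238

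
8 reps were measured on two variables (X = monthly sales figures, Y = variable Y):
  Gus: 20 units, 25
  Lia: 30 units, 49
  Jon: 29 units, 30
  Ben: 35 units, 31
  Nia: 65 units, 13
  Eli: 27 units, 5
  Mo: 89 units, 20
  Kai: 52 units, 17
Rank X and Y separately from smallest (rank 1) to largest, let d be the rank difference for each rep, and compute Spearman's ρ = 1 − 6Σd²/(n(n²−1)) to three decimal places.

-0.143

Ranks of variable 1: 1, 4, 3, 5, 7, 2, 8, 6
Ranks of variable 2: 5, 8, 6, 7, 2, 1, 4, 3
d = r₁ − r₂: -4, -4, -3, -2, 5, 1, 4, 3
d²: 16, 16, 9, 4, 25, 1, 16, 9; Σd² = 96
ρ = 1 − 6·96/(8·63) = 1 − 576/504 = -0.143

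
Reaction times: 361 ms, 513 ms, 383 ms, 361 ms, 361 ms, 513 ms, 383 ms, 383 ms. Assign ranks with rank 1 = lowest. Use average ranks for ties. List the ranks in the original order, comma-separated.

2, 7.5, 5, 2, 2, 7.5, 5, 5

Sorted (ascending): 361, 361, 361, 383, 383, 383, 513, 513
The 3 values of 361 occupy positions 1–3 → average rank 2.
The 3 values of 383 occupy positions 4–6 → average rank 5.
The 2 values of 513 occupy positions 7–8 → average rank (7+8)/2 = 7.5.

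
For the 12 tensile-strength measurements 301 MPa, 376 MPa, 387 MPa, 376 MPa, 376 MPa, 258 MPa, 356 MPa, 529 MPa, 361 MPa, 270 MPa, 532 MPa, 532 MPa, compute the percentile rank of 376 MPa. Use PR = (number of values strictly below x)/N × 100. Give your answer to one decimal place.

N = 12.
Strictly below 376: 5. Equal to 376: 3.
PR = 5/12 × 100 = 41.7

41.7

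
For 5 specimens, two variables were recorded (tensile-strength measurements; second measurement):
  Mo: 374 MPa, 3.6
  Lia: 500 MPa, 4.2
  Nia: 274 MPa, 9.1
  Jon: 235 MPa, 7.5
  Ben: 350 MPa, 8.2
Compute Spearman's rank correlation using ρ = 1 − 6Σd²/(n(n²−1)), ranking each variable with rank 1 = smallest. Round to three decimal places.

-0.600

Ranks of variable 1: 4, 5, 2, 1, 3
Ranks of variable 2: 1, 2, 5, 3, 4
d = r₁ − r₂: 3, 3, -3, -2, -1
d²: 9, 9, 9, 4, 1; Σd² = 32
ρ = 1 − 6·32/(5·24) = 1 − 192/120 = -0.600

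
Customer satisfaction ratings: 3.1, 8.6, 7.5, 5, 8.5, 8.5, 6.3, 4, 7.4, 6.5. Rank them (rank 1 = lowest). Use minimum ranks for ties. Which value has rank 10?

8.6

Sorted (ascending): 3.1, 4, 5, 6.3, 6.5, 7.4, 7.5, 8.5, 8.5, 8.6
The 2 values of 8.5 occupy positions 8–9 → each gets rank 8.
Rank 10 → value 8.6.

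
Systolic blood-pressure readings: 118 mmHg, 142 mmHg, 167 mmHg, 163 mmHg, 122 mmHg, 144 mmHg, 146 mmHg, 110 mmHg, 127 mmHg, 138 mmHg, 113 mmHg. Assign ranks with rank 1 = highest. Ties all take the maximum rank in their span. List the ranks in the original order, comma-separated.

Sorted (descending): 167, 163, 146, 144, 142, 138, 127, 122, 118, 113, 110
No ties — each value takes its position as its rank.

9, 5, 1, 2, 8, 4, 3, 11, 7, 6, 10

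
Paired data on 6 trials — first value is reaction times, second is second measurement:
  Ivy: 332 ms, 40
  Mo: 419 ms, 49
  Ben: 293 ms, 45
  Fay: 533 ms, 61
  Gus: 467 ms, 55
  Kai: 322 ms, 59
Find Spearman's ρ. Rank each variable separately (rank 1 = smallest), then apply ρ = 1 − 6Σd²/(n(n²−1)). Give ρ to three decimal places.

Ranks of variable 1: 3, 4, 1, 6, 5, 2
Ranks of variable 2: 1, 3, 2, 6, 4, 5
d = r₁ − r₂: 2, 1, -1, 0, 1, -3
d²: 4, 1, 1, 0, 1, 9; Σd² = 16
ρ = 1 − 6·16/(6·35) = 1 − 96/210 = 0.543

0.543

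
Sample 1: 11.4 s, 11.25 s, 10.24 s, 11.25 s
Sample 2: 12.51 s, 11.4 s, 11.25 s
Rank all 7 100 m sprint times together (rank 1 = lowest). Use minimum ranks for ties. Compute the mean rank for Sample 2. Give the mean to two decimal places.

Sorted (ascending): 10.24, 11.25, 11.25, 11.25, 11.4, 11.4, 12.51
The 3 values of 11.25 occupy positions 2–4 → each gets rank 2.
The 2 values of 11.4 occupy positions 5–6 → each gets rank 5.
Sample 2 values → pooled ranks: 12.51→7, 11.4→5, 11.25→2
Mean rank = (7 + 5 + 2) / 3 = 4.67

4.67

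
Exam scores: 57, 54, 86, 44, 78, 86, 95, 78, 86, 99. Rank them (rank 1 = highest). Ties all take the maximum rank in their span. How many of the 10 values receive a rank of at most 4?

Sorted (descending): 99, 95, 86, 86, 86, 78, 78, 57, 54, 44
The 3 values of 86 occupy positions 3–5 → each gets rank 5.
The 2 values of 78 occupy positions 6–7 → each gets rank 7.
Ranks ≤ 4: {1, 2} → 2 values.

2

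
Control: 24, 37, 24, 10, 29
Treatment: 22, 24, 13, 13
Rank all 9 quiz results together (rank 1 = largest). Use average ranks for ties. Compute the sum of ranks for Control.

Sorted (descending): 37, 29, 24, 24, 24, 22, 13, 13, 10
The 3 values of 24 occupy positions 3–5 → average rank 4.
The 2 values of 13 occupy positions 7–8 → average rank (7+8)/2 = 7.5.
Control values → pooled ranks: 24→4, 37→1, 24→4, 10→9, 29→2
Rank sum = 4 + 1 + 4 + 9 + 2 = 20

20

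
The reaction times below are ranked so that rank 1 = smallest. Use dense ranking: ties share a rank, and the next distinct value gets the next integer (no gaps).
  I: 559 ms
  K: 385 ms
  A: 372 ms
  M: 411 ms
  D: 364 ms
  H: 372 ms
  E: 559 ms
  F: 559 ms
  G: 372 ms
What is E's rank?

Sorted (ascending): 364, 372, 372, 372, 385, 411, 559, 559, 559
The 3 values of 372 share dense rank 2.
The 3 values of 559 share dense rank 5.
Remaining distinct values take the next consecutive integers.
E has value 559 ms → rank 5.

5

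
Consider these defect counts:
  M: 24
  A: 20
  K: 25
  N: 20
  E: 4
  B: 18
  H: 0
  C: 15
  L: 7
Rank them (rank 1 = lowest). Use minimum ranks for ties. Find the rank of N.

6

Sorted (ascending): 0, 4, 7, 15, 18, 20, 20, 24, 25
The 2 values of 20 occupy positions 6–7 → each gets rank 6.
N has value 20 → rank 6.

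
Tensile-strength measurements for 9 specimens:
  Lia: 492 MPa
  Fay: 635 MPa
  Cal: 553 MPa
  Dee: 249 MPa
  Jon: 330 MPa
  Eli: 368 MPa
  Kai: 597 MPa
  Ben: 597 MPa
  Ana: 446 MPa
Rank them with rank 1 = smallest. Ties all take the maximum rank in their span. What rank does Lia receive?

5

Sorted (ascending): 249, 330, 368, 446, 492, 553, 597, 597, 635
The 2 values of 597 occupy positions 7–8 → each gets rank 8.
Lia has value 492 MPa → rank 5.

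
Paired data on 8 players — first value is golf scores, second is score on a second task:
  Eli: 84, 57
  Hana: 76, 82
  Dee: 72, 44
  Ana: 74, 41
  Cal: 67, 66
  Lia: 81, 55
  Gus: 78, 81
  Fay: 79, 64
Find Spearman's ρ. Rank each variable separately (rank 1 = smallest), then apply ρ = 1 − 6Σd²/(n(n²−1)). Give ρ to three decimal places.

Ranks of variable 1: 8, 4, 2, 3, 1, 7, 5, 6
Ranks of variable 2: 4, 8, 2, 1, 6, 3, 7, 5
d = r₁ − r₂: 4, -4, 0, 2, -5, 4, -2, 1
d²: 16, 16, 0, 4, 25, 16, 4, 1; Σd² = 82
ρ = 1 − 6·82/(8·63) = 1 − 492/504 = 0.024

0.024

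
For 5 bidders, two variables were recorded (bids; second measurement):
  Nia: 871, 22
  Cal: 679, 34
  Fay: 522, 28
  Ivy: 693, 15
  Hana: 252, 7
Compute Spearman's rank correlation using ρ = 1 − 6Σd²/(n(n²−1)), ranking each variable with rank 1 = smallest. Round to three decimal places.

0.200

Ranks of variable 1: 5, 3, 2, 4, 1
Ranks of variable 2: 3, 5, 4, 2, 1
d = r₁ − r₂: 2, -2, -2, 2, 0
d²: 4, 4, 4, 4, 0; Σd² = 16
ρ = 1 − 6·16/(5·24) = 1 − 96/120 = 0.200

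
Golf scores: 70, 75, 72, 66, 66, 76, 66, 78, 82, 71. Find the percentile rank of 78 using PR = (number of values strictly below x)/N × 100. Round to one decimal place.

80.0

N = 10.
Strictly below 78: 8. Equal to 78: 1.
PR = 8/10 × 100 = 80.0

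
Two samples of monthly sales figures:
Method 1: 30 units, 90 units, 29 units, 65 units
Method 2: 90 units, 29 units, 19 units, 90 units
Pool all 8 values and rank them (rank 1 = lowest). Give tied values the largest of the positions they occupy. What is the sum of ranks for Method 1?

Sorted (ascending): 19, 29, 29, 30, 65, 90, 90, 90
The 2 values of 29 occupy positions 2–3 → each gets rank 3.
The 3 values of 90 occupy positions 6–8 → each gets rank 8.
Method 1 values → pooled ranks: 30→4, 90→8, 29→3, 65→5
Rank sum = 4 + 8 + 3 + 5 = 20

20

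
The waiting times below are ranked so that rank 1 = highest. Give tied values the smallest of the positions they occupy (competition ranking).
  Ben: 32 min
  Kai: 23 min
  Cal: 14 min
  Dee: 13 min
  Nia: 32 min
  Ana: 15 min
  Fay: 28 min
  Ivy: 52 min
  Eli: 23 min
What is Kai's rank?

5

Sorted (descending): 52, 32, 32, 28, 23, 23, 15, 14, 13
The 2 values of 32 occupy positions 2–3 → each gets rank 2.
The 2 values of 23 occupy positions 5–6 → each gets rank 5.
Kai has value 23 min → rank 5.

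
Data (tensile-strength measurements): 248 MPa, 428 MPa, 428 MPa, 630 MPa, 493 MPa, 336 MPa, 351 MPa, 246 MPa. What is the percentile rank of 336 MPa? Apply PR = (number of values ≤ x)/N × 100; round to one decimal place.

N = 8.
Strictly below 336: 2. Equal to 336: 1.
PR = 3/8 × 100 = 37.5

37.5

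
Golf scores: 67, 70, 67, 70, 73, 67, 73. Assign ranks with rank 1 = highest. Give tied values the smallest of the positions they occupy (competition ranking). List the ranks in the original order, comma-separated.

Sorted (descending): 73, 73, 70, 70, 67, 67, 67
The 2 values of 73 occupy positions 1–2 → each gets rank 1.
The 2 values of 70 occupy positions 3–4 → each gets rank 3.
The 3 values of 67 occupy positions 5–7 → each gets rank 5.

5, 3, 5, 3, 1, 5, 1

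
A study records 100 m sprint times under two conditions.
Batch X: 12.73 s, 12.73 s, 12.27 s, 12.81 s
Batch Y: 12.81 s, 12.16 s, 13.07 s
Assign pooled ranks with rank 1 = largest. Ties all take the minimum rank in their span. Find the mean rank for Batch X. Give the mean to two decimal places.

4.00

Sorted (descending): 13.07, 12.81, 12.81, 12.73, 12.73, 12.27, 12.16
The 2 values of 12.81 occupy positions 2–3 → each gets rank 2.
The 2 values of 12.73 occupy positions 4–5 → each gets rank 4.
Batch X values → pooled ranks: 12.73→4, 12.73→4, 12.27→6, 12.81→2
Mean rank = (4 + 4 + 6 + 2) / 4 = 4.00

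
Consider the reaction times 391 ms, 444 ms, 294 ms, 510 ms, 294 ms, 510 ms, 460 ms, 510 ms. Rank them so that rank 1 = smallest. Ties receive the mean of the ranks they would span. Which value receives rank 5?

460

Sorted (ascending): 294, 294, 391, 444, 460, 510, 510, 510
The 2 values of 294 occupy positions 1–2 → average rank (1+2)/2 = 1.5.
The 3 values of 510 occupy positions 6–8 → average rank 7.
Rank 5 → value 460.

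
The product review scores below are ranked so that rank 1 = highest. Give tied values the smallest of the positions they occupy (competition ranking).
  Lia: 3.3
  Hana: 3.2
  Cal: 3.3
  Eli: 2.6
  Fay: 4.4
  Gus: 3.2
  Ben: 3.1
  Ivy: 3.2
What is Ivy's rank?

Sorted (descending): 4.4, 3.3, 3.3, 3.2, 3.2, 3.2, 3.1, 2.6
The 2 values of 3.3 occupy positions 2–3 → each gets rank 2.
The 3 values of 3.2 occupy positions 4–6 → each gets rank 4.
Ivy has value 3.2 → rank 4.

4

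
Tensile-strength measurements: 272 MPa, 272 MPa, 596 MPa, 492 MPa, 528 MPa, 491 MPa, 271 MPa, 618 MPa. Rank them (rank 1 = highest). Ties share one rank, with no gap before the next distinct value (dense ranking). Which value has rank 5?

Sorted (descending): 618, 596, 528, 492, 491, 272, 272, 271
The 2 values of 272 share dense rank 6.
Remaining distinct values take the next consecutive integers.
Rank 5 → value 491.

491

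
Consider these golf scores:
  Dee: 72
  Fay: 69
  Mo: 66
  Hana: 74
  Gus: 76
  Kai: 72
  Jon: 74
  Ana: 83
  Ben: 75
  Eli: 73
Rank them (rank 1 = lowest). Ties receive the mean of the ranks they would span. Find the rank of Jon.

Sorted (ascending): 66, 69, 72, 72, 73, 74, 74, 75, 76, 83
The 2 values of 72 occupy positions 3–4 → average rank (3+4)/2 = 3.5.
The 2 values of 74 occupy positions 6–7 → average rank (6+7)/2 = 6.5.
Jon has value 74 → rank 6.5.

6.5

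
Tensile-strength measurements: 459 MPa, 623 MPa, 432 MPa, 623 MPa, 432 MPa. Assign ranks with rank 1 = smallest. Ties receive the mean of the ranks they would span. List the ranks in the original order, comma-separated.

Sorted (ascending): 432, 432, 459, 623, 623
The 2 values of 432 occupy positions 1–2 → average rank (1+2)/2 = 1.5.
The 2 values of 623 occupy positions 4–5 → average rank (4+5)/2 = 4.5.

3, 4.5, 1.5, 4.5, 1.5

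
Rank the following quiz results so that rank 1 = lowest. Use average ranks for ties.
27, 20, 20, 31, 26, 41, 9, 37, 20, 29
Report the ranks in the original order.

6, 3, 3, 8, 5, 10, 1, 9, 3, 7

Sorted (ascending): 9, 20, 20, 20, 26, 27, 29, 31, 37, 41
The 3 values of 20 occupy positions 2–4 → average rank 3.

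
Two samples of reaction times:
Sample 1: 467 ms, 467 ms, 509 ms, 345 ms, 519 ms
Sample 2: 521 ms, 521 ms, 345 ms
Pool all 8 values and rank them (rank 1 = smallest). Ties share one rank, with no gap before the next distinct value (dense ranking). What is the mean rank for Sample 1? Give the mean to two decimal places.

2.40

Sorted (ascending): 345, 345, 467, 467, 509, 519, 521, 521
The 2 values of 345 share dense rank 1.
The 2 values of 467 share dense rank 2.
The 2 values of 521 share dense rank 5.
Remaining distinct values take the next consecutive integers.
Sample 1 values → pooled ranks: 467→2, 467→2, 509→3, 345→1, 519→4
Mean rank = (2 + 2 + 3 + 1 + 4) / 5 = 2.40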